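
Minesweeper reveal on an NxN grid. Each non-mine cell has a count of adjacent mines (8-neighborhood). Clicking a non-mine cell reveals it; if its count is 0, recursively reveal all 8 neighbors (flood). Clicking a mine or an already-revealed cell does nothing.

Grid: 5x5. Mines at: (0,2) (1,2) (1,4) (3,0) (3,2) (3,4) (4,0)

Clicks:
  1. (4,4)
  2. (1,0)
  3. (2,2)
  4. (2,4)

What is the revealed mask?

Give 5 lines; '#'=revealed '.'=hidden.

Answer: ##...
##...
###.#
.....
....#

Derivation:
Click 1 (4,4) count=1: revealed 1 new [(4,4)] -> total=1
Click 2 (1,0) count=0: revealed 6 new [(0,0) (0,1) (1,0) (1,1) (2,0) (2,1)] -> total=7
Click 3 (2,2) count=2: revealed 1 new [(2,2)] -> total=8
Click 4 (2,4) count=2: revealed 1 new [(2,4)] -> total=9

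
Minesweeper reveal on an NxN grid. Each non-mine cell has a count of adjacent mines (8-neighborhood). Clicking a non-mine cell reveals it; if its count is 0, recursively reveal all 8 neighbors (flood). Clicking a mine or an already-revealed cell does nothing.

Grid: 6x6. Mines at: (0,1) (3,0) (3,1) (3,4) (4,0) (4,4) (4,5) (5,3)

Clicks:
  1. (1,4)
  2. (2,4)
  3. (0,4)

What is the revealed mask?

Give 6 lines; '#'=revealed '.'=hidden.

Answer: ..####
..####
..####
......
......
......

Derivation:
Click 1 (1,4) count=0: revealed 12 new [(0,2) (0,3) (0,4) (0,5) (1,2) (1,3) (1,4) (1,5) (2,2) (2,3) (2,4) (2,5)] -> total=12
Click 2 (2,4) count=1: revealed 0 new [(none)] -> total=12
Click 3 (0,4) count=0: revealed 0 new [(none)] -> total=12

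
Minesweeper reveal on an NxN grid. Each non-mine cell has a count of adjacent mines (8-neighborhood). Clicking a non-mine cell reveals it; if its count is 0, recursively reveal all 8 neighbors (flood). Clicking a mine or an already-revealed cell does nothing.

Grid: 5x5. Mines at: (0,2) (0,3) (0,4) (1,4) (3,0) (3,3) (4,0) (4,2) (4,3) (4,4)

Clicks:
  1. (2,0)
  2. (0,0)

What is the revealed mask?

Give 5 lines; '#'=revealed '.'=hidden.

Answer: ##...
##...
##...
.....
.....

Derivation:
Click 1 (2,0) count=1: revealed 1 new [(2,0)] -> total=1
Click 2 (0,0) count=0: revealed 5 new [(0,0) (0,1) (1,0) (1,1) (2,1)] -> total=6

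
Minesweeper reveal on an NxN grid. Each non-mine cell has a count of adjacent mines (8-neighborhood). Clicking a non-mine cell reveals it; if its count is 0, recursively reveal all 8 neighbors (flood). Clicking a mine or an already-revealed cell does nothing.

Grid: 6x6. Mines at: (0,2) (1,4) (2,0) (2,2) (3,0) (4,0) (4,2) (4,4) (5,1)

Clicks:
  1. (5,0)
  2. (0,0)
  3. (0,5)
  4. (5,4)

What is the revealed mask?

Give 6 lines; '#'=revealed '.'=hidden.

Answer: ##...#
##....
......
......
......
#...#.

Derivation:
Click 1 (5,0) count=2: revealed 1 new [(5,0)] -> total=1
Click 2 (0,0) count=0: revealed 4 new [(0,0) (0,1) (1,0) (1,1)] -> total=5
Click 3 (0,5) count=1: revealed 1 new [(0,5)] -> total=6
Click 4 (5,4) count=1: revealed 1 new [(5,4)] -> total=7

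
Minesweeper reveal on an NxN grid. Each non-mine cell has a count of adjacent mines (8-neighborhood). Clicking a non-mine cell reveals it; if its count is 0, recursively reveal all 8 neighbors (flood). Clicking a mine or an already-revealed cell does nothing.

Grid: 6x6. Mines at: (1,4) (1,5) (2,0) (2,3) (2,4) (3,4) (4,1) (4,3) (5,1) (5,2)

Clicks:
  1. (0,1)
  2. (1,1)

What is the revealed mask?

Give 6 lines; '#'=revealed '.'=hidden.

Click 1 (0,1) count=0: revealed 8 new [(0,0) (0,1) (0,2) (0,3) (1,0) (1,1) (1,2) (1,3)] -> total=8
Click 2 (1,1) count=1: revealed 0 new [(none)] -> total=8

Answer: ####..
####..
......
......
......
......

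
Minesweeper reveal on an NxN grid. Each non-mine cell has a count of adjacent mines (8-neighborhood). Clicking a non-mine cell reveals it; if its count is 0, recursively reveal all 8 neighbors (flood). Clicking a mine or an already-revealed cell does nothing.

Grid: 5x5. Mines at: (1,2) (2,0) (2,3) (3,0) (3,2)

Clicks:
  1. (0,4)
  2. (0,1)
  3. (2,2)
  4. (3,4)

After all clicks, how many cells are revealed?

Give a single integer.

Answer: 7

Derivation:
Click 1 (0,4) count=0: revealed 4 new [(0,3) (0,4) (1,3) (1,4)] -> total=4
Click 2 (0,1) count=1: revealed 1 new [(0,1)] -> total=5
Click 3 (2,2) count=3: revealed 1 new [(2,2)] -> total=6
Click 4 (3,4) count=1: revealed 1 new [(3,4)] -> total=7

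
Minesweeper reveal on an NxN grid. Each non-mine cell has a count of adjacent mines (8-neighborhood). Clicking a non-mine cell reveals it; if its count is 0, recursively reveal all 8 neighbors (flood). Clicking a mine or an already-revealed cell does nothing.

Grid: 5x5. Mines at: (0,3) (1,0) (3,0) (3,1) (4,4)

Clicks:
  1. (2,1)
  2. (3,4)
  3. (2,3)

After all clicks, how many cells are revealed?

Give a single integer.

Answer: 10

Derivation:
Click 1 (2,1) count=3: revealed 1 new [(2,1)] -> total=1
Click 2 (3,4) count=1: revealed 1 new [(3,4)] -> total=2
Click 3 (2,3) count=0: revealed 8 new [(1,2) (1,3) (1,4) (2,2) (2,3) (2,4) (3,2) (3,3)] -> total=10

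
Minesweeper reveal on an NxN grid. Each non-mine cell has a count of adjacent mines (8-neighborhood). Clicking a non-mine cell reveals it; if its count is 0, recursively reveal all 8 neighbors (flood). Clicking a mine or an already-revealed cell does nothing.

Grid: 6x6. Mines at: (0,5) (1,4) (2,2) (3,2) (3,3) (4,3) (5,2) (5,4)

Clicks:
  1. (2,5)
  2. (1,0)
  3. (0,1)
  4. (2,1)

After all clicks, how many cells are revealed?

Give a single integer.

Answer: 17

Derivation:
Click 1 (2,5) count=1: revealed 1 new [(2,5)] -> total=1
Click 2 (1,0) count=0: revealed 16 new [(0,0) (0,1) (0,2) (0,3) (1,0) (1,1) (1,2) (1,3) (2,0) (2,1) (3,0) (3,1) (4,0) (4,1) (5,0) (5,1)] -> total=17
Click 3 (0,1) count=0: revealed 0 new [(none)] -> total=17
Click 4 (2,1) count=2: revealed 0 new [(none)] -> total=17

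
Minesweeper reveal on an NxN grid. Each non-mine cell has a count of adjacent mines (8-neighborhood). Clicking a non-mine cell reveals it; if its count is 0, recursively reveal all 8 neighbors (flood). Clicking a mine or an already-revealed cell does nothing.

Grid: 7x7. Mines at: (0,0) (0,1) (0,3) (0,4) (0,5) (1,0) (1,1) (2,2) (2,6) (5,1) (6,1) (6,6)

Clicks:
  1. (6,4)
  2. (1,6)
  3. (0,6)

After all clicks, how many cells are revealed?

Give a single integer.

Answer: 27

Derivation:
Click 1 (6,4) count=0: revealed 25 new [(1,3) (1,4) (1,5) (2,3) (2,4) (2,5) (3,2) (3,3) (3,4) (3,5) (3,6) (4,2) (4,3) (4,4) (4,5) (4,6) (5,2) (5,3) (5,4) (5,5) (5,6) (6,2) (6,3) (6,4) (6,5)] -> total=25
Click 2 (1,6) count=2: revealed 1 new [(1,6)] -> total=26
Click 3 (0,6) count=1: revealed 1 new [(0,6)] -> total=27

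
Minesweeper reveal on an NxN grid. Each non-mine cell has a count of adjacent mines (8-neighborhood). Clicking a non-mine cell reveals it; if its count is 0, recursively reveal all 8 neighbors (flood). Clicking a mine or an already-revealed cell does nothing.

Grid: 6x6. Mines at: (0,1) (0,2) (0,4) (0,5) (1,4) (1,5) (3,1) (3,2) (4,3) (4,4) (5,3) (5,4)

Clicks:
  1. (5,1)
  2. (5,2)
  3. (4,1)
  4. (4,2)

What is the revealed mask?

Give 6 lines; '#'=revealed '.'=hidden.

Click 1 (5,1) count=0: revealed 6 new [(4,0) (4,1) (4,2) (5,0) (5,1) (5,2)] -> total=6
Click 2 (5,2) count=2: revealed 0 new [(none)] -> total=6
Click 3 (4,1) count=2: revealed 0 new [(none)] -> total=6
Click 4 (4,2) count=4: revealed 0 new [(none)] -> total=6

Answer: ......
......
......
......
###...
###...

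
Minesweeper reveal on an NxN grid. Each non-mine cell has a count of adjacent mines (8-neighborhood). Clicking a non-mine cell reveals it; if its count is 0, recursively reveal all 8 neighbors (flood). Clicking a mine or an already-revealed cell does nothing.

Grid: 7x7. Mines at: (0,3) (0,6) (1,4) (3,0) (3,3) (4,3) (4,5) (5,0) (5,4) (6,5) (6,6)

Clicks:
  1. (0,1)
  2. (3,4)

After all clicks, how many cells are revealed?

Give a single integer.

Click 1 (0,1) count=0: revealed 9 new [(0,0) (0,1) (0,2) (1,0) (1,1) (1,2) (2,0) (2,1) (2,2)] -> total=9
Click 2 (3,4) count=3: revealed 1 new [(3,4)] -> total=10

Answer: 10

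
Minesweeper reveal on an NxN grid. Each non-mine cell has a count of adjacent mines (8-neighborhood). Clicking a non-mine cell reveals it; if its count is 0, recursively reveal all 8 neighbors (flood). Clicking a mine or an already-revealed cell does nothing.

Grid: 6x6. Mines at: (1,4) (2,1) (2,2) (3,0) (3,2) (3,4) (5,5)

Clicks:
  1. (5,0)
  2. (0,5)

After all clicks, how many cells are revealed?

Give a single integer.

Answer: 11

Derivation:
Click 1 (5,0) count=0: revealed 10 new [(4,0) (4,1) (4,2) (4,3) (4,4) (5,0) (5,1) (5,2) (5,3) (5,4)] -> total=10
Click 2 (0,5) count=1: revealed 1 new [(0,5)] -> total=11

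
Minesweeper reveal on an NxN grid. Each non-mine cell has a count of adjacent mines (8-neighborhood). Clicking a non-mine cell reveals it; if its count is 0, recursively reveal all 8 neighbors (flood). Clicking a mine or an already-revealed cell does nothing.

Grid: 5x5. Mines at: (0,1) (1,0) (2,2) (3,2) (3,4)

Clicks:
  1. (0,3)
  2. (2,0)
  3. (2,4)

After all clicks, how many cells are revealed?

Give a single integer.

Answer: 9

Derivation:
Click 1 (0,3) count=0: revealed 8 new [(0,2) (0,3) (0,4) (1,2) (1,3) (1,4) (2,3) (2,4)] -> total=8
Click 2 (2,0) count=1: revealed 1 new [(2,0)] -> total=9
Click 3 (2,4) count=1: revealed 0 new [(none)] -> total=9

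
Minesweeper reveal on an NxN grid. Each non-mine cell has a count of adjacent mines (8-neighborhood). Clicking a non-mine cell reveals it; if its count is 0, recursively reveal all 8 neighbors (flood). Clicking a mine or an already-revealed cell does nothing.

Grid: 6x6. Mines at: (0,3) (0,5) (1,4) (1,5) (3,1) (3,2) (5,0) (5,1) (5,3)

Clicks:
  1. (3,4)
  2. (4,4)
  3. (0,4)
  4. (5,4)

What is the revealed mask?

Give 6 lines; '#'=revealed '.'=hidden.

Click 1 (3,4) count=0: revealed 11 new [(2,3) (2,4) (2,5) (3,3) (3,4) (3,5) (4,3) (4,4) (4,5) (5,4) (5,5)] -> total=11
Click 2 (4,4) count=1: revealed 0 new [(none)] -> total=11
Click 3 (0,4) count=4: revealed 1 new [(0,4)] -> total=12
Click 4 (5,4) count=1: revealed 0 new [(none)] -> total=12

Answer: ....#.
......
...###
...###
...###
....##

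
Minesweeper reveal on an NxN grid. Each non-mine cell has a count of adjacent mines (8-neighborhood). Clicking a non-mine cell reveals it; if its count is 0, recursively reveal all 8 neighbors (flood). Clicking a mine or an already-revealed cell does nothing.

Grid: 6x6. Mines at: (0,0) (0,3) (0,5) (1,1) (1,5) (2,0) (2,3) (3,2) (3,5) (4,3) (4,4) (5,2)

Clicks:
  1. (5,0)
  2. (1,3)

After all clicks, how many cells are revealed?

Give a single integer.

Click 1 (5,0) count=0: revealed 6 new [(3,0) (3,1) (4,0) (4,1) (5,0) (5,1)] -> total=6
Click 2 (1,3) count=2: revealed 1 new [(1,3)] -> total=7

Answer: 7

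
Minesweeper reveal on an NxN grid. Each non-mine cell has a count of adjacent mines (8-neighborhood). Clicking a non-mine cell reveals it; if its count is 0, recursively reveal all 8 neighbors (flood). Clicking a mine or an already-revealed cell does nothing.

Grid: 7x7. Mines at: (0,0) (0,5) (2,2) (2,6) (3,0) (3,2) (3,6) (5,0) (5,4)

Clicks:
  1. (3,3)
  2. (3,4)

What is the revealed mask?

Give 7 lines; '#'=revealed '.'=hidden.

Answer: .......
...###.
...###.
...###.
...###.
.......
.......

Derivation:
Click 1 (3,3) count=2: revealed 1 new [(3,3)] -> total=1
Click 2 (3,4) count=0: revealed 11 new [(1,3) (1,4) (1,5) (2,3) (2,4) (2,5) (3,4) (3,5) (4,3) (4,4) (4,5)] -> total=12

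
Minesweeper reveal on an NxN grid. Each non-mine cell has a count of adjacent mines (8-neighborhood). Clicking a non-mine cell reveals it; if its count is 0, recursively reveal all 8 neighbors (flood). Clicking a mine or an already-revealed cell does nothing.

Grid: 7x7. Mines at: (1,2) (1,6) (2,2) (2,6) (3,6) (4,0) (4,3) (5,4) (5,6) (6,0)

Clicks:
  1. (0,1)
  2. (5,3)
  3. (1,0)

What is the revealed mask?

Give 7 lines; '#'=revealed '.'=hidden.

Answer: ##.....
##.....
##.....
##.....
.......
...#...
.......

Derivation:
Click 1 (0,1) count=1: revealed 1 new [(0,1)] -> total=1
Click 2 (5,3) count=2: revealed 1 new [(5,3)] -> total=2
Click 3 (1,0) count=0: revealed 7 new [(0,0) (1,0) (1,1) (2,0) (2,1) (3,0) (3,1)] -> total=9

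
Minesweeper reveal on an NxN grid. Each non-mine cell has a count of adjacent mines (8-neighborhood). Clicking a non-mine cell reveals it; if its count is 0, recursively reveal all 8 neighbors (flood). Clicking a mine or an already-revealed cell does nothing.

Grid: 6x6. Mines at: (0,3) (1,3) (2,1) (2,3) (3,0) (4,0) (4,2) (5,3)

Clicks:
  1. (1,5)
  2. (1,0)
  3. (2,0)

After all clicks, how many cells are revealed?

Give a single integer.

Answer: 14

Derivation:
Click 1 (1,5) count=0: revealed 12 new [(0,4) (0,5) (1,4) (1,5) (2,4) (2,5) (3,4) (3,5) (4,4) (4,5) (5,4) (5,5)] -> total=12
Click 2 (1,0) count=1: revealed 1 new [(1,0)] -> total=13
Click 3 (2,0) count=2: revealed 1 new [(2,0)] -> total=14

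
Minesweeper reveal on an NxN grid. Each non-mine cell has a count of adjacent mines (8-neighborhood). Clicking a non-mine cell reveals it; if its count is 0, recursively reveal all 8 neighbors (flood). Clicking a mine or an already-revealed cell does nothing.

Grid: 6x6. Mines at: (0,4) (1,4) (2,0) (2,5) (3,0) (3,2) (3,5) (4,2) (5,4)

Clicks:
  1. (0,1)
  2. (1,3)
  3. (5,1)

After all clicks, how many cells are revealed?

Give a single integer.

Click 1 (0,1) count=0: revealed 11 new [(0,0) (0,1) (0,2) (0,3) (1,0) (1,1) (1,2) (1,3) (2,1) (2,2) (2,3)] -> total=11
Click 2 (1,3) count=2: revealed 0 new [(none)] -> total=11
Click 3 (5,1) count=1: revealed 1 new [(5,1)] -> total=12

Answer: 12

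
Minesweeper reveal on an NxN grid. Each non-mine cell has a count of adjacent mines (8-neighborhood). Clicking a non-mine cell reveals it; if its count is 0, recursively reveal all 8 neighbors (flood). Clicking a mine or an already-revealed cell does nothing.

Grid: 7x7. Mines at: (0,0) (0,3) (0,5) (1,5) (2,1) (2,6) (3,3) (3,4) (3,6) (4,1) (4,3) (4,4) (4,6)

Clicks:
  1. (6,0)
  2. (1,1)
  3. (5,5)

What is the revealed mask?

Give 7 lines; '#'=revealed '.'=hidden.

Click 1 (6,0) count=0: revealed 14 new [(5,0) (5,1) (5,2) (5,3) (5,4) (5,5) (5,6) (6,0) (6,1) (6,2) (6,3) (6,4) (6,5) (6,6)] -> total=14
Click 2 (1,1) count=2: revealed 1 new [(1,1)] -> total=15
Click 3 (5,5) count=2: revealed 0 new [(none)] -> total=15

Answer: .......
.#.....
.......
.......
.......
#######
#######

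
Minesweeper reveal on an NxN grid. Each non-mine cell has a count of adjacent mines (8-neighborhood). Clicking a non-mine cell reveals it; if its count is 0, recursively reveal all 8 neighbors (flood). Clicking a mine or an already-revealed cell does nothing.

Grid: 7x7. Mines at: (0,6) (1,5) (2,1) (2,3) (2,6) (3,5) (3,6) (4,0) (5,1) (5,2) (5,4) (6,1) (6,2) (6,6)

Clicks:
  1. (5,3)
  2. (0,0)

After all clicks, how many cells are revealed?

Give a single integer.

Answer: 11

Derivation:
Click 1 (5,3) count=3: revealed 1 new [(5,3)] -> total=1
Click 2 (0,0) count=0: revealed 10 new [(0,0) (0,1) (0,2) (0,3) (0,4) (1,0) (1,1) (1,2) (1,3) (1,4)] -> total=11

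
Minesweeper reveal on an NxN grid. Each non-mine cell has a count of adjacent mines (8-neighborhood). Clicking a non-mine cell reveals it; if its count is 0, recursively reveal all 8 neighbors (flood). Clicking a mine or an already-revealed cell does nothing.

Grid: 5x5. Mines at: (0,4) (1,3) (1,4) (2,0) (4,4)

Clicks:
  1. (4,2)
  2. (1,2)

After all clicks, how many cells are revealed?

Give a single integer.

Click 1 (4,2) count=0: revealed 11 new [(2,1) (2,2) (2,3) (3,0) (3,1) (3,2) (3,3) (4,0) (4,1) (4,2) (4,3)] -> total=11
Click 2 (1,2) count=1: revealed 1 new [(1,2)] -> total=12

Answer: 12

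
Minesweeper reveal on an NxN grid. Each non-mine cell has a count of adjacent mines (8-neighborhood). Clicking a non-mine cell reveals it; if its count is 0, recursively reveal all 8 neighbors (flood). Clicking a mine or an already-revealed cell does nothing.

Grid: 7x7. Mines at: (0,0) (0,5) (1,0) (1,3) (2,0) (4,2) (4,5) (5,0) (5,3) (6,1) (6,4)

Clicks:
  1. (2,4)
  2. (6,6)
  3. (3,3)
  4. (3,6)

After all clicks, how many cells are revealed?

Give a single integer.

Answer: 7

Derivation:
Click 1 (2,4) count=1: revealed 1 new [(2,4)] -> total=1
Click 2 (6,6) count=0: revealed 4 new [(5,5) (5,6) (6,5) (6,6)] -> total=5
Click 3 (3,3) count=1: revealed 1 new [(3,3)] -> total=6
Click 4 (3,6) count=1: revealed 1 new [(3,6)] -> total=7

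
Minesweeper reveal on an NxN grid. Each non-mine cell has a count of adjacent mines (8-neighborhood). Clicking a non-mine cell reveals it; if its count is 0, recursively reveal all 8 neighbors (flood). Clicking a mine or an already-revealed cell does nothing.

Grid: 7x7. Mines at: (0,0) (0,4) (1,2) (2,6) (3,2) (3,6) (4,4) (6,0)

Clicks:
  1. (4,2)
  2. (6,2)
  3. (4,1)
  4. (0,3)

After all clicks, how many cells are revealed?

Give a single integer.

Answer: 18

Derivation:
Click 1 (4,2) count=1: revealed 1 new [(4,2)] -> total=1
Click 2 (6,2) count=0: revealed 16 new [(4,1) (4,3) (4,5) (4,6) (5,1) (5,2) (5,3) (5,4) (5,5) (5,6) (6,1) (6,2) (6,3) (6,4) (6,5) (6,6)] -> total=17
Click 3 (4,1) count=1: revealed 0 new [(none)] -> total=17
Click 4 (0,3) count=2: revealed 1 new [(0,3)] -> total=18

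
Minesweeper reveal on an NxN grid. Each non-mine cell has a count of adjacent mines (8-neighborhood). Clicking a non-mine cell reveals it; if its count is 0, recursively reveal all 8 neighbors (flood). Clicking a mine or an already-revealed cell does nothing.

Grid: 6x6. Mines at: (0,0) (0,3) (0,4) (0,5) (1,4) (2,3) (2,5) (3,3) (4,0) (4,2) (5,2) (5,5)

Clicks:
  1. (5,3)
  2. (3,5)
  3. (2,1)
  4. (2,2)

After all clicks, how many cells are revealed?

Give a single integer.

Click 1 (5,3) count=2: revealed 1 new [(5,3)] -> total=1
Click 2 (3,5) count=1: revealed 1 new [(3,5)] -> total=2
Click 3 (2,1) count=0: revealed 9 new [(1,0) (1,1) (1,2) (2,0) (2,1) (2,2) (3,0) (3,1) (3,2)] -> total=11
Click 4 (2,2) count=2: revealed 0 new [(none)] -> total=11

Answer: 11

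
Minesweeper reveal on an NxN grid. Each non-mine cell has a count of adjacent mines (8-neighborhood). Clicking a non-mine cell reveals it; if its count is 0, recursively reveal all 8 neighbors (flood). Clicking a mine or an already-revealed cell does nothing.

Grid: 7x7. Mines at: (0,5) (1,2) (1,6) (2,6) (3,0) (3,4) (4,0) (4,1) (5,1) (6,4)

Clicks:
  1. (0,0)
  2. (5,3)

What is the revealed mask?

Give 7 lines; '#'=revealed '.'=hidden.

Click 1 (0,0) count=0: revealed 6 new [(0,0) (0,1) (1,0) (1,1) (2,0) (2,1)] -> total=6
Click 2 (5,3) count=1: revealed 1 new [(5,3)] -> total=7

Answer: ##.....
##.....
##.....
.......
.......
...#...
.......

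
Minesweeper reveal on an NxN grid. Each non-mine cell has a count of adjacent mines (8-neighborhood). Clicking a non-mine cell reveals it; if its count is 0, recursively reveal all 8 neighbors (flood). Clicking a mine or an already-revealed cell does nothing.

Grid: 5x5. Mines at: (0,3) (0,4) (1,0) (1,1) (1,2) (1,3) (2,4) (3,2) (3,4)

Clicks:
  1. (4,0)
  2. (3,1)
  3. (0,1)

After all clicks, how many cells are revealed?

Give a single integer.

Click 1 (4,0) count=0: revealed 6 new [(2,0) (2,1) (3,0) (3,1) (4,0) (4,1)] -> total=6
Click 2 (3,1) count=1: revealed 0 new [(none)] -> total=6
Click 3 (0,1) count=3: revealed 1 new [(0,1)] -> total=7

Answer: 7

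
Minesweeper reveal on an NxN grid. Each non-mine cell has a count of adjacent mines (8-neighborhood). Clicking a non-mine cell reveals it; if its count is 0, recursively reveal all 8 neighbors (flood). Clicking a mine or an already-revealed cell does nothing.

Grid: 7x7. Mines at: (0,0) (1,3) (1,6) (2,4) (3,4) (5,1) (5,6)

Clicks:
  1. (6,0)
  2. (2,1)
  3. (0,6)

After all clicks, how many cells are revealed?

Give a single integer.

Click 1 (6,0) count=1: revealed 1 new [(6,0)] -> total=1
Click 2 (2,1) count=0: revealed 15 new [(1,0) (1,1) (1,2) (2,0) (2,1) (2,2) (2,3) (3,0) (3,1) (3,2) (3,3) (4,0) (4,1) (4,2) (4,3)] -> total=16
Click 3 (0,6) count=1: revealed 1 new [(0,6)] -> total=17

Answer: 17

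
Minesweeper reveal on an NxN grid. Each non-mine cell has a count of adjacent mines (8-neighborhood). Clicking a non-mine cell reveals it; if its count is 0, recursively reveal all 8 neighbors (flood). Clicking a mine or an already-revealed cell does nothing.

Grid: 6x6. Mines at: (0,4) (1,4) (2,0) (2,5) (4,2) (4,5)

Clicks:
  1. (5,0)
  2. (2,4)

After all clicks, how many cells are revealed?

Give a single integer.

Click 1 (5,0) count=0: revealed 6 new [(3,0) (3,1) (4,0) (4,1) (5,0) (5,1)] -> total=6
Click 2 (2,4) count=2: revealed 1 new [(2,4)] -> total=7

Answer: 7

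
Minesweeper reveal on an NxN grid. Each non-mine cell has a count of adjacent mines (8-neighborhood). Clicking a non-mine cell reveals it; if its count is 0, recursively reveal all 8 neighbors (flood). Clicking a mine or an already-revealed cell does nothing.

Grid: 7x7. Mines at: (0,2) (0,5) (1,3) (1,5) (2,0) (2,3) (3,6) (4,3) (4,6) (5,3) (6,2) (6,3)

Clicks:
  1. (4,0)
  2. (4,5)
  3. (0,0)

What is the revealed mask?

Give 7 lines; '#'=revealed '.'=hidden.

Click 1 (4,0) count=0: revealed 11 new [(3,0) (3,1) (3,2) (4,0) (4,1) (4,2) (5,0) (5,1) (5,2) (6,0) (6,1)] -> total=11
Click 2 (4,5) count=2: revealed 1 new [(4,5)] -> total=12
Click 3 (0,0) count=0: revealed 4 new [(0,0) (0,1) (1,0) (1,1)] -> total=16

Answer: ##.....
##.....
.......
###....
###..#.
###....
##.....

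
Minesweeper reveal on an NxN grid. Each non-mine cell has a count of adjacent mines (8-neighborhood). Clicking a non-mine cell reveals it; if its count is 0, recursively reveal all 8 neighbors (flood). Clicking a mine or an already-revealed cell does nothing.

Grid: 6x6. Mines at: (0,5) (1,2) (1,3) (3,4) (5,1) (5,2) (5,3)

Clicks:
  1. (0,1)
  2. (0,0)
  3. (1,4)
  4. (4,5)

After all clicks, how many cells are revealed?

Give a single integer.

Answer: 18

Derivation:
Click 1 (0,1) count=1: revealed 1 new [(0,1)] -> total=1
Click 2 (0,0) count=0: revealed 15 new [(0,0) (1,0) (1,1) (2,0) (2,1) (2,2) (2,3) (3,0) (3,1) (3,2) (3,3) (4,0) (4,1) (4,2) (4,3)] -> total=16
Click 3 (1,4) count=2: revealed 1 new [(1,4)] -> total=17
Click 4 (4,5) count=1: revealed 1 new [(4,5)] -> total=18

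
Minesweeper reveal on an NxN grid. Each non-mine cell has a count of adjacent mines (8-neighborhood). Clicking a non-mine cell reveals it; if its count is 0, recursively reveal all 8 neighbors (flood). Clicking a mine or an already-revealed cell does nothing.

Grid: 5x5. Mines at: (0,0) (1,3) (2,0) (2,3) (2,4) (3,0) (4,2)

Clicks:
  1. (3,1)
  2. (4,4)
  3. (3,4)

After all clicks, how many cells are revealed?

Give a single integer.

Click 1 (3,1) count=3: revealed 1 new [(3,1)] -> total=1
Click 2 (4,4) count=0: revealed 4 new [(3,3) (3,4) (4,3) (4,4)] -> total=5
Click 3 (3,4) count=2: revealed 0 new [(none)] -> total=5

Answer: 5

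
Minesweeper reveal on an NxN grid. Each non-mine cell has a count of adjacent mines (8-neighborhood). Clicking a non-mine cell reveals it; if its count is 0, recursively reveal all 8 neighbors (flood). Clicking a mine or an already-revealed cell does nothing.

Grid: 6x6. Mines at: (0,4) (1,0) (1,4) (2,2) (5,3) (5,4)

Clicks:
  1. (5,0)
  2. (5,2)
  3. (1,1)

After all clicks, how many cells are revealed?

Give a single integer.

Answer: 12

Derivation:
Click 1 (5,0) count=0: revealed 11 new [(2,0) (2,1) (3,0) (3,1) (3,2) (4,0) (4,1) (4,2) (5,0) (5,1) (5,2)] -> total=11
Click 2 (5,2) count=1: revealed 0 new [(none)] -> total=11
Click 3 (1,1) count=2: revealed 1 new [(1,1)] -> total=12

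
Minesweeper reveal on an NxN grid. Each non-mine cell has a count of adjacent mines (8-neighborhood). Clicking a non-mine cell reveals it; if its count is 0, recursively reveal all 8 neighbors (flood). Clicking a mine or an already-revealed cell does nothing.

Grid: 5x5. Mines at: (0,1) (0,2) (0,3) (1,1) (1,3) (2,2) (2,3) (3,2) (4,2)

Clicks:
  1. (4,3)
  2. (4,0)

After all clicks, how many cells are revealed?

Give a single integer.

Click 1 (4,3) count=2: revealed 1 new [(4,3)] -> total=1
Click 2 (4,0) count=0: revealed 6 new [(2,0) (2,1) (3,0) (3,1) (4,0) (4,1)] -> total=7

Answer: 7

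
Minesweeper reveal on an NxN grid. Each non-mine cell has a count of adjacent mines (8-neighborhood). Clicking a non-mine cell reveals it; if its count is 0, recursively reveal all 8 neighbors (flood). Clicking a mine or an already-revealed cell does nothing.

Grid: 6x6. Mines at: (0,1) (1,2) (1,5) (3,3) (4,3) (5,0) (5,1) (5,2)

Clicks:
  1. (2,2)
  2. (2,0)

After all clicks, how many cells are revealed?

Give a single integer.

Click 1 (2,2) count=2: revealed 1 new [(2,2)] -> total=1
Click 2 (2,0) count=0: revealed 10 new [(1,0) (1,1) (2,0) (2,1) (3,0) (3,1) (3,2) (4,0) (4,1) (4,2)] -> total=11

Answer: 11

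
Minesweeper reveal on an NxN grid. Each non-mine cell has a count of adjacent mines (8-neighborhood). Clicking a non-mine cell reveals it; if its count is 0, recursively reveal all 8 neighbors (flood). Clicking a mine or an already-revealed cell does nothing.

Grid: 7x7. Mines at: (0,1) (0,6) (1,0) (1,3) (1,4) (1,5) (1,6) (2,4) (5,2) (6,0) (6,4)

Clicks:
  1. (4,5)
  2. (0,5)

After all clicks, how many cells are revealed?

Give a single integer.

Click 1 (4,5) count=0: revealed 16 new [(2,5) (2,6) (3,3) (3,4) (3,5) (3,6) (4,3) (4,4) (4,5) (4,6) (5,3) (5,4) (5,5) (5,6) (6,5) (6,6)] -> total=16
Click 2 (0,5) count=4: revealed 1 new [(0,5)] -> total=17

Answer: 17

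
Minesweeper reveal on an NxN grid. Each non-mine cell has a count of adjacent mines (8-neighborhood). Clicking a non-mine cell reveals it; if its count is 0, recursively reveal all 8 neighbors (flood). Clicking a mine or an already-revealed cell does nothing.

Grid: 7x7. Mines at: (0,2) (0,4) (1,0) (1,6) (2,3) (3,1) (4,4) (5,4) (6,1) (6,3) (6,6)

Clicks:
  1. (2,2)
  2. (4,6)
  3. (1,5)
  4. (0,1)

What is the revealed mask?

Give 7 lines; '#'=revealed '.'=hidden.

Click 1 (2,2) count=2: revealed 1 new [(2,2)] -> total=1
Click 2 (4,6) count=0: revealed 8 new [(2,5) (2,6) (3,5) (3,6) (4,5) (4,6) (5,5) (5,6)] -> total=9
Click 3 (1,5) count=2: revealed 1 new [(1,5)] -> total=10
Click 4 (0,1) count=2: revealed 1 new [(0,1)] -> total=11

Answer: .#.....
.....#.
..#..##
.....##
.....##
.....##
.......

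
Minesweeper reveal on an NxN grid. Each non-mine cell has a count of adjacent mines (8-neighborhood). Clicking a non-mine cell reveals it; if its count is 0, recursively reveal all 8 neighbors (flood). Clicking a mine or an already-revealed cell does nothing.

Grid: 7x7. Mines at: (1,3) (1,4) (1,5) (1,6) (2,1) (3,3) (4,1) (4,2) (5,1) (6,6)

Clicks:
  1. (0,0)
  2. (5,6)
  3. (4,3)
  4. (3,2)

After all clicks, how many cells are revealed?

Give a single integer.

Click 1 (0,0) count=0: revealed 6 new [(0,0) (0,1) (0,2) (1,0) (1,1) (1,2)] -> total=6
Click 2 (5,6) count=1: revealed 1 new [(5,6)] -> total=7
Click 3 (4,3) count=2: revealed 1 new [(4,3)] -> total=8
Click 4 (3,2) count=4: revealed 1 new [(3,2)] -> total=9

Answer: 9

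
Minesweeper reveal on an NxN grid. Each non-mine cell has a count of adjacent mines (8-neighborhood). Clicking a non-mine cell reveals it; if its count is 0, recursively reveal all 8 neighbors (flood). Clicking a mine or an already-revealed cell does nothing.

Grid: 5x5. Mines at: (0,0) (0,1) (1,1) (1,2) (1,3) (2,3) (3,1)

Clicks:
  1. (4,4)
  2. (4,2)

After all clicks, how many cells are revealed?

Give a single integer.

Answer: 6

Derivation:
Click 1 (4,4) count=0: revealed 6 new [(3,2) (3,3) (3,4) (4,2) (4,3) (4,4)] -> total=6
Click 2 (4,2) count=1: revealed 0 new [(none)] -> total=6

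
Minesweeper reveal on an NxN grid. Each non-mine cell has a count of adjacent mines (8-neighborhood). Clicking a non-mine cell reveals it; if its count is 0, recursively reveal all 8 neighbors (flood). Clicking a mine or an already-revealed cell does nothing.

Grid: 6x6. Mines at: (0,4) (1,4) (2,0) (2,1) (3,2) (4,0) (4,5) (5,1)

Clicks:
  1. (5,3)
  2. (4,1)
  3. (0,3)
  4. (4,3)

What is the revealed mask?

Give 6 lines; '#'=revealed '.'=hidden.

Answer: ...#..
......
......
......
.####.
..###.

Derivation:
Click 1 (5,3) count=0: revealed 6 new [(4,2) (4,3) (4,4) (5,2) (5,3) (5,4)] -> total=6
Click 2 (4,1) count=3: revealed 1 new [(4,1)] -> total=7
Click 3 (0,3) count=2: revealed 1 new [(0,3)] -> total=8
Click 4 (4,3) count=1: revealed 0 new [(none)] -> total=8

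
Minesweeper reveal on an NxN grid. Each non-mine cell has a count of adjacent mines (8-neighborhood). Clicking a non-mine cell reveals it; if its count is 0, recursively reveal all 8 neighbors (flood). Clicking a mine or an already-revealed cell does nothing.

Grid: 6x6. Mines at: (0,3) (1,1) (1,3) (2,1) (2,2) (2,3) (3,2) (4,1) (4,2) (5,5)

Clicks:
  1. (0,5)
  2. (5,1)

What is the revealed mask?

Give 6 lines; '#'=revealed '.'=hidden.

Click 1 (0,5) count=0: revealed 10 new [(0,4) (0,5) (1,4) (1,5) (2,4) (2,5) (3,4) (3,5) (4,4) (4,5)] -> total=10
Click 2 (5,1) count=2: revealed 1 new [(5,1)] -> total=11

Answer: ....##
....##
....##
....##
....##
.#....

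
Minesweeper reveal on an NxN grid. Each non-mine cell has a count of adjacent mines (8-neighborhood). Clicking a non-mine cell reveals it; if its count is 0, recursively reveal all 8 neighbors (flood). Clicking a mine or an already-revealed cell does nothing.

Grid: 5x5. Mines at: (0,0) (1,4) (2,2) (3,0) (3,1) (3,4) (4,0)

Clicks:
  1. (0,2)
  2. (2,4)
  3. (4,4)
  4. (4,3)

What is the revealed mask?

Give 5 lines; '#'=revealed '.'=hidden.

Click 1 (0,2) count=0: revealed 6 new [(0,1) (0,2) (0,3) (1,1) (1,2) (1,3)] -> total=6
Click 2 (2,4) count=2: revealed 1 new [(2,4)] -> total=7
Click 3 (4,4) count=1: revealed 1 new [(4,4)] -> total=8
Click 4 (4,3) count=1: revealed 1 new [(4,3)] -> total=9

Answer: .###.
.###.
....#
.....
...##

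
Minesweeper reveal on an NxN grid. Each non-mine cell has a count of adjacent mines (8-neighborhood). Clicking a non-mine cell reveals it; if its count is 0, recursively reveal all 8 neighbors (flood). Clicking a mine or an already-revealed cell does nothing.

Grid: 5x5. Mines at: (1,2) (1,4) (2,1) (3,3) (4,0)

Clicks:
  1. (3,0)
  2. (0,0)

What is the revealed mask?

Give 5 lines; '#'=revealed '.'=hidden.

Click 1 (3,0) count=2: revealed 1 new [(3,0)] -> total=1
Click 2 (0,0) count=0: revealed 4 new [(0,0) (0,1) (1,0) (1,1)] -> total=5

Answer: ##...
##...
.....
#....
.....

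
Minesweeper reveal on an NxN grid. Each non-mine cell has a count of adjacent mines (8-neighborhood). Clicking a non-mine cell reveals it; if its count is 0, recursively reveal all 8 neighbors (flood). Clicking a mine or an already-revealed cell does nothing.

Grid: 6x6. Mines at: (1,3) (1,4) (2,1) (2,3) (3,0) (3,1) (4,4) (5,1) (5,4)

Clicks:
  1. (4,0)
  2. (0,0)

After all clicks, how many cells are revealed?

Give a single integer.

Answer: 7

Derivation:
Click 1 (4,0) count=3: revealed 1 new [(4,0)] -> total=1
Click 2 (0,0) count=0: revealed 6 new [(0,0) (0,1) (0,2) (1,0) (1,1) (1,2)] -> total=7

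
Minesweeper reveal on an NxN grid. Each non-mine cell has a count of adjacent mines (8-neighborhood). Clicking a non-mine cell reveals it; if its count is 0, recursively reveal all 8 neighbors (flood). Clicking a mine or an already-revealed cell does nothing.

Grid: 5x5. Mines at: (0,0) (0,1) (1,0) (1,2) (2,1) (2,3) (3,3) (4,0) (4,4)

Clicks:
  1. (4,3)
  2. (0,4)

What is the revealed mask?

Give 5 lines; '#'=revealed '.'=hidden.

Answer: ...##
...##
.....
.....
...#.

Derivation:
Click 1 (4,3) count=2: revealed 1 new [(4,3)] -> total=1
Click 2 (0,4) count=0: revealed 4 new [(0,3) (0,4) (1,3) (1,4)] -> total=5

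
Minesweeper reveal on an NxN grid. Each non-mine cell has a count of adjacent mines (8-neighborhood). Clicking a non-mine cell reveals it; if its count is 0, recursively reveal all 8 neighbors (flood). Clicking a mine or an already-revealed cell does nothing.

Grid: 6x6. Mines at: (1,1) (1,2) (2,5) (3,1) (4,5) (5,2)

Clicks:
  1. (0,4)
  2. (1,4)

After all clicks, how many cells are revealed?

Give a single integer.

Answer: 6

Derivation:
Click 1 (0,4) count=0: revealed 6 new [(0,3) (0,4) (0,5) (1,3) (1,4) (1,5)] -> total=6
Click 2 (1,4) count=1: revealed 0 new [(none)] -> total=6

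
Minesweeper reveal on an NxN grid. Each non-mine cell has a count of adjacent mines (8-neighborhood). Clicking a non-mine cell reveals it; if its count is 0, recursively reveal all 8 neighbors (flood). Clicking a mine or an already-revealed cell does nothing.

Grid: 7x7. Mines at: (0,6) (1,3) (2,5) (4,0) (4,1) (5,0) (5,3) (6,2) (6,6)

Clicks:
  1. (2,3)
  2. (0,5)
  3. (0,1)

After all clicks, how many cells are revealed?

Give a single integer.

Click 1 (2,3) count=1: revealed 1 new [(2,3)] -> total=1
Click 2 (0,5) count=1: revealed 1 new [(0,5)] -> total=2
Click 3 (0,1) count=0: revealed 12 new [(0,0) (0,1) (0,2) (1,0) (1,1) (1,2) (2,0) (2,1) (2,2) (3,0) (3,1) (3,2)] -> total=14

Answer: 14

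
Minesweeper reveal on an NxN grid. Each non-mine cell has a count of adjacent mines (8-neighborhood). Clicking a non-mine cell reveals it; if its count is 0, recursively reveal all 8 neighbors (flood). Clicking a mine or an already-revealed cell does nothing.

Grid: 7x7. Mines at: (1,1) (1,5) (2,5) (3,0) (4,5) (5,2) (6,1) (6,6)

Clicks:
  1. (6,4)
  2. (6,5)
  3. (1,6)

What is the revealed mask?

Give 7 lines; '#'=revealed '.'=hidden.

Answer: .......
......#
.......
.......
.......
...###.
...###.

Derivation:
Click 1 (6,4) count=0: revealed 6 new [(5,3) (5,4) (5,5) (6,3) (6,4) (6,5)] -> total=6
Click 2 (6,5) count=1: revealed 0 new [(none)] -> total=6
Click 3 (1,6) count=2: revealed 1 new [(1,6)] -> total=7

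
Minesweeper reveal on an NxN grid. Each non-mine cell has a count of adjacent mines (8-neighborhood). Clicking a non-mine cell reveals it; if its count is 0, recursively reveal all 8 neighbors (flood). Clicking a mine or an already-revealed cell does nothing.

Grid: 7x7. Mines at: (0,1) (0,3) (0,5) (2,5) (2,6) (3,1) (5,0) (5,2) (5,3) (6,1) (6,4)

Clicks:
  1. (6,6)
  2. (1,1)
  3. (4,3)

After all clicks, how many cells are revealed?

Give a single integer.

Answer: 13

Derivation:
Click 1 (6,6) count=0: revealed 11 new [(3,4) (3,5) (3,6) (4,4) (4,5) (4,6) (5,4) (5,5) (5,6) (6,5) (6,6)] -> total=11
Click 2 (1,1) count=1: revealed 1 new [(1,1)] -> total=12
Click 3 (4,3) count=2: revealed 1 new [(4,3)] -> total=13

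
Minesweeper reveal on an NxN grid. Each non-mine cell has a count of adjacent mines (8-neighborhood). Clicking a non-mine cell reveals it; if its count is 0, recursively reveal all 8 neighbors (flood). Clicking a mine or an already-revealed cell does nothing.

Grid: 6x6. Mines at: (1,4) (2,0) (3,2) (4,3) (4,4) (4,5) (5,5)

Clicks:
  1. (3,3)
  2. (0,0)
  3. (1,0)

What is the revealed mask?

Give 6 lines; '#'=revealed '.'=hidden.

Click 1 (3,3) count=3: revealed 1 new [(3,3)] -> total=1
Click 2 (0,0) count=0: revealed 11 new [(0,0) (0,1) (0,2) (0,3) (1,0) (1,1) (1,2) (1,3) (2,1) (2,2) (2,3)] -> total=12
Click 3 (1,0) count=1: revealed 0 new [(none)] -> total=12

Answer: ####..
####..
.###..
...#..
......
......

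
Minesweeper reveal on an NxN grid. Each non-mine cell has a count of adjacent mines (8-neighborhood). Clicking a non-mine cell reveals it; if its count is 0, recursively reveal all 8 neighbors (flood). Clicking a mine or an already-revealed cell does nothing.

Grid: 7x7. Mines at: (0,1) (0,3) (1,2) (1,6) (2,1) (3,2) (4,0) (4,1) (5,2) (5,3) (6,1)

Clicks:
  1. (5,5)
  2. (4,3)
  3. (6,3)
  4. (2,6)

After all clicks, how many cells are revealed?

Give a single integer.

Answer: 22

Derivation:
Click 1 (5,5) count=0: revealed 21 new [(1,3) (1,4) (1,5) (2,3) (2,4) (2,5) (2,6) (3,3) (3,4) (3,5) (3,6) (4,3) (4,4) (4,5) (4,6) (5,4) (5,5) (5,6) (6,4) (6,5) (6,6)] -> total=21
Click 2 (4,3) count=3: revealed 0 new [(none)] -> total=21
Click 3 (6,3) count=2: revealed 1 new [(6,3)] -> total=22
Click 4 (2,6) count=1: revealed 0 new [(none)] -> total=22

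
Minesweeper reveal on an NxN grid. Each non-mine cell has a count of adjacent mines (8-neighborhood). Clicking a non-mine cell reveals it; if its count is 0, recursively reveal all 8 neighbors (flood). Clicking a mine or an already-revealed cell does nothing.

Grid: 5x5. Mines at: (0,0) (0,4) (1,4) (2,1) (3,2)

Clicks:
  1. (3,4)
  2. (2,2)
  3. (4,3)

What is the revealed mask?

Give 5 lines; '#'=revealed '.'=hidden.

Click 1 (3,4) count=0: revealed 6 new [(2,3) (2,4) (3,3) (3,4) (4,3) (4,4)] -> total=6
Click 2 (2,2) count=2: revealed 1 new [(2,2)] -> total=7
Click 3 (4,3) count=1: revealed 0 new [(none)] -> total=7

Answer: .....
.....
..###
...##
...##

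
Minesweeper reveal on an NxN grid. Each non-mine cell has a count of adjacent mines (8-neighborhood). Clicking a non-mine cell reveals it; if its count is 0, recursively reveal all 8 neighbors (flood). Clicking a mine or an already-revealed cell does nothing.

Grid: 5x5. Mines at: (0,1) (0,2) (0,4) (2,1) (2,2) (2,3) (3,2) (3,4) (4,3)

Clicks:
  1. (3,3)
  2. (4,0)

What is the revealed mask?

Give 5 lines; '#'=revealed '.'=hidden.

Click 1 (3,3) count=5: revealed 1 new [(3,3)] -> total=1
Click 2 (4,0) count=0: revealed 4 new [(3,0) (3,1) (4,0) (4,1)] -> total=5

Answer: .....
.....
.....
##.#.
##...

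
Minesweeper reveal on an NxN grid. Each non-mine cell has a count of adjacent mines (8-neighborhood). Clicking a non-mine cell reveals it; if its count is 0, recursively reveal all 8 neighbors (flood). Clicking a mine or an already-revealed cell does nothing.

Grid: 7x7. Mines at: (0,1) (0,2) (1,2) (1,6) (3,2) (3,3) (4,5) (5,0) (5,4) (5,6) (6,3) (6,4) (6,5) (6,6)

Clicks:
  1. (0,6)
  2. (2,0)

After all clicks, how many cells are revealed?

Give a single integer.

Answer: 9

Derivation:
Click 1 (0,6) count=1: revealed 1 new [(0,6)] -> total=1
Click 2 (2,0) count=0: revealed 8 new [(1,0) (1,1) (2,0) (2,1) (3,0) (3,1) (4,0) (4,1)] -> total=9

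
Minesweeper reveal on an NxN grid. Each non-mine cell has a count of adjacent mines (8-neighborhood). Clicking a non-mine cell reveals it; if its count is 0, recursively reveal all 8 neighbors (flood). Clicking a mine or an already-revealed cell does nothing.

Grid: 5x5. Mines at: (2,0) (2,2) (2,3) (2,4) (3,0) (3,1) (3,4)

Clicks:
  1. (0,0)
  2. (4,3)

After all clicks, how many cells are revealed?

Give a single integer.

Click 1 (0,0) count=0: revealed 10 new [(0,0) (0,1) (0,2) (0,3) (0,4) (1,0) (1,1) (1,2) (1,3) (1,4)] -> total=10
Click 2 (4,3) count=1: revealed 1 new [(4,3)] -> total=11

Answer: 11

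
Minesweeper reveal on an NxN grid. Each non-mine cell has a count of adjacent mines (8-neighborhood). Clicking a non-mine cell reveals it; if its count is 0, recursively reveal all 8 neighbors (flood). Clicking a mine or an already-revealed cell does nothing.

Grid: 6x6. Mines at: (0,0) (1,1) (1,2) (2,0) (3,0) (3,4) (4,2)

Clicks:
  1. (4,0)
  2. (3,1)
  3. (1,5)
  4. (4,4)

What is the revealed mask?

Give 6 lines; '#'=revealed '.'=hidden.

Click 1 (4,0) count=1: revealed 1 new [(4,0)] -> total=1
Click 2 (3,1) count=3: revealed 1 new [(3,1)] -> total=2
Click 3 (1,5) count=0: revealed 9 new [(0,3) (0,4) (0,5) (1,3) (1,4) (1,5) (2,3) (2,4) (2,5)] -> total=11
Click 4 (4,4) count=1: revealed 1 new [(4,4)] -> total=12

Answer: ...###
...###
...###
.#....
#...#.
......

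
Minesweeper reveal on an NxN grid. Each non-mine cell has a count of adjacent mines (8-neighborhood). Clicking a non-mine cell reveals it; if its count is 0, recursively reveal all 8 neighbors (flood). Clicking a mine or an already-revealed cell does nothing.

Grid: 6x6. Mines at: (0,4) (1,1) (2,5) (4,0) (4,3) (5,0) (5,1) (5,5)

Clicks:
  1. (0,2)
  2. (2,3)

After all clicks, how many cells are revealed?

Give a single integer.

Click 1 (0,2) count=1: revealed 1 new [(0,2)] -> total=1
Click 2 (2,3) count=0: revealed 9 new [(1,2) (1,3) (1,4) (2,2) (2,3) (2,4) (3,2) (3,3) (3,4)] -> total=10

Answer: 10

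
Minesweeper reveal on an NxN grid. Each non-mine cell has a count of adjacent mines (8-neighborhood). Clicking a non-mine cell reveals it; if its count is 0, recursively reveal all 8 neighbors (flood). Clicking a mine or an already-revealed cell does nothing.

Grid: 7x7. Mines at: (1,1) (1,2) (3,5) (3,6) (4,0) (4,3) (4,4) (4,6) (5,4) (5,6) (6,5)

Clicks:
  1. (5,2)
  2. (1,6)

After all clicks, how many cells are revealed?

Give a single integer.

Answer: 13

Derivation:
Click 1 (5,2) count=1: revealed 1 new [(5,2)] -> total=1
Click 2 (1,6) count=0: revealed 12 new [(0,3) (0,4) (0,5) (0,6) (1,3) (1,4) (1,5) (1,6) (2,3) (2,4) (2,5) (2,6)] -> total=13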